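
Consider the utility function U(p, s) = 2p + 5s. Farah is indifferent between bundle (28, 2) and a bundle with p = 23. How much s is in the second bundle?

U(28, 2) = 66.
Set U(23, s) = 66 and solve.
2·23 + 5s = 66 ⇒ 5s = 20 ⇒ s = 4.
Check: U(23, 4) = 66.

s = 4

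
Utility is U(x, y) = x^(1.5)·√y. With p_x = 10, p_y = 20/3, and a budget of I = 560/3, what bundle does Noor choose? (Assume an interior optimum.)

x* = 14, y* = 7

MU_x = 1.5·√x·√y and MU_y = 0.5·x^(1.5)·y^(-0.5).
MRS = MU_x/MU_y = (3)·y/x.
Tangency: set MRS = p_x/p_y = 10/(20/3) = 1.5.
So (3)·y/x = 1.5, i.e. y = 0.5·x.
Substitute into the budget 10·x + (20/3)·y = 560/3: (40/3)·x = 560/3, so x* = 14.
Then y* = 0.5·14 = 7.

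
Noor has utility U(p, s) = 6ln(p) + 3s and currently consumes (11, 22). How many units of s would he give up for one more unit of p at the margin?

MU_p = 6/p, MU_s = 3.
MRS = 6/p ÷ 3.
At (11, 22): MRS = 2/11.
So at (11, 22) the consumer would give up 2/11 units of s for one more unit of p.

MRS = 2/11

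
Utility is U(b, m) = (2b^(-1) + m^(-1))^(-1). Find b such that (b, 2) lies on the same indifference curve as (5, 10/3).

U depends on (b, m) only through S = 2b^(-1) + m^(-1), so equal utility means equal S. At (5, 10/3): S = 0.7.
With m = 2: 2^(-1) = 0.5, so 2b^(-1) = 0.7 − 0.5 = 0.2, i.e. b^(-1) = 0.1.
Hence b = 1/0.1 = 10.
Check: U(10, 2) = 1.4286.

b = 10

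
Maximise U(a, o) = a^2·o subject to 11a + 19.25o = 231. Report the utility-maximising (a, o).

MU_a = 2·a·o and MU_o = a^2.
MRS = MU_a/MU_o = (2/1)·o/a.
Tangency: set MRS = p_a/p_o = 11/19.25 = 4/7.
So (2/1)·o/a = 4/7, i.e. o = (2/7)·a.
Substitute into the budget 11·a + 19.25·o = 231: 16.5·a = 231, so a* = 14.
Then o* = (2/7)·14 = 4.

a* = 14, o* = 4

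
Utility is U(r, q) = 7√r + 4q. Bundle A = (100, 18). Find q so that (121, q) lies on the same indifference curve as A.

U(100, 18) = 142.
Set U(121, q) = 142 and solve.
With r = 121: √121 = 11, so 4q = 142 − 7·11 = 65 and q = 16.25.
Check: U(121, 16.25) = 142.

q = 16.25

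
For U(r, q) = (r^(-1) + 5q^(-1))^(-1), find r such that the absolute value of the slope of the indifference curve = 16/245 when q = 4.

r = 7

For CES with ρ = -1, MRS = (1/5)·(q/r)^2.
Setting (1/5)·(4/r)^2 = 16/245 gives (4/r)^2 = 16/49, so 4/r = 4/7 and r = 7.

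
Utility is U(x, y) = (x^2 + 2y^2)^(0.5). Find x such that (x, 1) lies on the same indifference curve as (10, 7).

x = 14

U depends on (x, y) only through S = x^2 + 2y^2, so equal utility means equal S. At (10, 7): S = 198.
With y = 1: 2·1^2 = 2, so x^2 = 198 − 2 = 196.
Hence x = √196 = 14.
Check: U(14, 1) = 14.0712.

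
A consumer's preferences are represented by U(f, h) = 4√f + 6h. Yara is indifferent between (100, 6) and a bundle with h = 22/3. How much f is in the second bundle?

U(100, 6) = 76.
Set U(f, 22/3) = 76 and solve.
With h = 22/3: 4√f = 76 − 6·22/3 = 32, so √f = 8 and f = 64.
Check: U(64, 22/3) = 76.

f = 64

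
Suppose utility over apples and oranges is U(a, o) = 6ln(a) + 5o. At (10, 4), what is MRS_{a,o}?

MRS = 3/25

MU_a = 6/a, MU_o = 5.
MRS = 6/a ÷ 5.
At (10, 4): MRS = 3/25.
So at (10, 4) the consumer would give up 3/25 units of o for one more unit of a.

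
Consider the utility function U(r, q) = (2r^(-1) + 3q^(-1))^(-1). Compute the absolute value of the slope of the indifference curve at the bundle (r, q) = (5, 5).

For CES with ρ = -1, MRS = (2/3)·(q/r)^2.
At (5, 5): MRS = 2/3.
The indifference curve has slope −2/3 at this bundle.

MRS = 2/3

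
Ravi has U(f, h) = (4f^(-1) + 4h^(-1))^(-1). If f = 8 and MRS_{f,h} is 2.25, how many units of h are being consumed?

h = 12

For CES with ρ = -1, MRS = (h/f)^2.
Setting (h/8)^2 = 2.25 gives h/8 = 1.5 and h = 12.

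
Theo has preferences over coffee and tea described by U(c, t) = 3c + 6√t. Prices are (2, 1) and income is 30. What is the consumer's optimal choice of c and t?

c* = 13, t* = 4

MU_c = 3, MU_t = 6/(2√t).
MRS = 3 ÷ (6/(2√t)).
Tangency: set MRS = p_c/p_t = 2/1 = 2.
MRS depends only on t: √t = 2 ⇒ √t = 2 ⇒ t* = 4.
From the budget, 2·c = 30 − 1·4 = 26, so c* = 13.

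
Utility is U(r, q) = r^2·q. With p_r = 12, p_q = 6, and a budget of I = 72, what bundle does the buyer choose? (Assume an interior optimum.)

r* = 4, q* = 4

MU_r = 2·r·q and MU_q = r^2.
MRS = MU_r/MU_q = (2/1)·q/r.
Tangency: set MRS = p_r/p_q = 12/6 = 2.
So (2/1)·q/r = 2, i.e. q = r.
Substitute into the budget 12·r + 6·q = 72: 18·r = 72, so r* = 4.
Then q* = 4.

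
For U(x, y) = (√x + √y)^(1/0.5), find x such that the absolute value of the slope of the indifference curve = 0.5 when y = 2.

x = 8

For CES with ρ = 0.5, MRS = √(y/x).
Setting √(2/x) = 0.5 gives 2/x = 0.25 and x = 8.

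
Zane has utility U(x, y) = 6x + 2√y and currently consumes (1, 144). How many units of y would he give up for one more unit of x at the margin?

MU_x = 6, MU_y = 2/(2√y).
MRS = 6 ÷ (2/(2√y)).
At (1, 144): MRS = 72.
That is, one extra unit of x is worth 72 units of y at the margin.

MRS = 72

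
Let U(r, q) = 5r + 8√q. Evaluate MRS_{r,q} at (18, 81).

MU_r = 5, MU_q = 8/(2√q).
MRS = 5 ÷ (8/(2√q)).
At (18, 81): MRS = 11.25.
So at (18, 81) the consumer would give up 11.25 units of q for one more unit of r.

MRS = 11.25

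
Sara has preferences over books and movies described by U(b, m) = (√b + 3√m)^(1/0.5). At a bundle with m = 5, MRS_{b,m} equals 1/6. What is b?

b = 20

For CES with ρ = 0.5, MRS = (1/3)·√(m/b).
Setting (1/3)·√(5/b) = 1/6 gives √(5/b) = 0.5, so 5/b = 0.25 and b = 20.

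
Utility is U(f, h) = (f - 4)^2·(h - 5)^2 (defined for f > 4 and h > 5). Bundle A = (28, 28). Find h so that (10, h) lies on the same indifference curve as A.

U(28, 28) = 304704.
Set U(10, h) = 304704 and solve.
With f = 10: (10 − 4)^2 = 36, so (h − 5)^2 = 304704/36 = 8464.
Taking the square root (with h > 5): h − 5 = 92, so h = 97.
Check: U(10, 97) = 304704.

h = 97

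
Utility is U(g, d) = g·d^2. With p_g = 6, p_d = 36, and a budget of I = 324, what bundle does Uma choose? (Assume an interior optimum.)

MU_g = d^2 and MU_d = 2·g·d.
MRS = MU_g/MU_d = (1/2)·d/g.
Tangency: set MRS = p_g/p_d = 6/36 = 1/6.
So (1/2)·d/g = 1/6, i.e. d = (1/3)·g.
Substitute into the budget 6·g + 36·d = 324: 18·g = 324, so g* = 18.
Then d* = (1/3)·18 = 6.

g* = 18, d* = 6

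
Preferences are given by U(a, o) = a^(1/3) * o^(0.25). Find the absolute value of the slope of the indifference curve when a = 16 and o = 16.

MRS = 4/3

MU_a = 1/3·a^(-2/3)·o^(0.25) and MU_o = 0.25·a^(1/3)·o^(-0.75).
MRS = MU_a/MU_o = (4/3)·o/a.
At (16, 16): MRS = 4/3.
That is, one extra unit of a is worth 4/3 units of o at the margin.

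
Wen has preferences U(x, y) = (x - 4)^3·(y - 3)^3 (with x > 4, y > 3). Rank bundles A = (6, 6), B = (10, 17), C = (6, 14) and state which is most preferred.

Evaluate utility at each bundle:
U(A) = 216.
U(B) = 592704.
U(C) = 10648.
Highest utility is B, so B ≻ C ≻ A.

Bundle B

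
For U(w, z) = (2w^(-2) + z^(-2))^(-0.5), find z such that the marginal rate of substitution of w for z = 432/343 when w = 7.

z = 6

For CES with ρ = -2, MRS = (2/1)·(z/w)^3.
Setting (2/1)·(z/7)^3 = 432/343 gives (z/7)^3 = 216/343, so z/7 = 6/7 and z = 6.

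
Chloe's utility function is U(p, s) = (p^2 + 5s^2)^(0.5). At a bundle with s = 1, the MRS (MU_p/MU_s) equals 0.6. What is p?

For CES with ρ = 2, MRS = (1/5)·(s/p)^(-1).
Setting (1/5)·(1/p)^(-1) = 0.6 gives (1/p)^(-1) = 3, so 1/p = 1/3 and p = 3.

p = 3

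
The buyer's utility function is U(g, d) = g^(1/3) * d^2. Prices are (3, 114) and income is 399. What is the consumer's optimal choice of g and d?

MU_g = 1/3·g^(-2/3)·d^2 and MU_d = 2·g^(1/3)·d.
MRS = MU_g/MU_d = (1/6)·d/g.
Tangency: set MRS = p_g/p_d = 3/114 = 1/38.
So (1/6)·d/g = 1/38, i.e. d = (3/19)·g.
Substitute into the budget 3·g + 114·d = 399: 21·g = 399, so g* = 19.
Then d* = (3/19)·19 = 3.

g* = 19, d* = 3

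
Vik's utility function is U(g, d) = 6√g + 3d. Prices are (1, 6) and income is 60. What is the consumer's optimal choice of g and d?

g* = 36, d* = 4

MU_g = 6/(2√g), MU_d = 3.
MRS = 6/(2√g) ÷ 3.
Tangency: set MRS = p_g/p_d = 1/6.
MRS depends only on g: 1/√g = 1/6 ⇒ √g = 1/(1/6) = 6 ⇒ g* = 36.
From the budget, 6·d = 60 − 1·36 = 24, so d* = 4.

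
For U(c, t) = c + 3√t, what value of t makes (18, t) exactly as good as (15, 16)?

U(15, 16) = 27.
Set U(18, t) = 27 and solve.
With c = 18: 3√t = 27 − 18 = 9, so √t = 3 and t = 9.
Check: U(18, 9) = 27.

t = 9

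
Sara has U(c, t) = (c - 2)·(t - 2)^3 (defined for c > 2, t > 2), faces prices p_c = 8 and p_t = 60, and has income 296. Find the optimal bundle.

MU_c = (t−2)^3, MU_t = 3·(c−2)·(t−2)^2.
MRS = (1/3)·(t−2)/(c−2).
Tangency: set MRS = p_c/p_t = 8/60 = 2/15.
So (1/3)·(t − 2)/(c − 2) = 2/15, i.e. (t − 2) = 0.4·(c − 2).
Rewrite the budget in excess-of-subsistence terms: 8·(c − 2) + 60·(t − 2) = 296 − 8·2 − 60·2 = 160.
Substituting, 32·(c − 2) = 160, so c − 2 = 5 and c* = 7.
Then t − 2 = 0.4·5 = 2, so t* = 4.

c* = 7, t* = 4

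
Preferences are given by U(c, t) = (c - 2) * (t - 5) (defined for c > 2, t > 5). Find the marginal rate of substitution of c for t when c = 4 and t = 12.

MU_c = (t−5), MU_t = (c−2).
MRS = (t−5)/(c−2).
At (4, 12): MRS = 3.5.
The indifference curve has slope −3.5 at this bundle.

MRS = 3.5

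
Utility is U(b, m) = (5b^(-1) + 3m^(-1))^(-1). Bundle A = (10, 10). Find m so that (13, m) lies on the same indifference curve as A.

U depends on (b, m) only through S = 5b^(-1) + 3m^(-1), so equal utility means equal S. At (10, 10): S = 0.8.
With b = 13: 5·13^(-1) = 5/13, so 3m^(-1) = 0.8 − 5/13 = 27/65, i.e. m^(-1) = 9/65.
Hence m = 1/(9/65) = 65/9.
Check: U(13, 65/9) = 1.25.

m = 65/9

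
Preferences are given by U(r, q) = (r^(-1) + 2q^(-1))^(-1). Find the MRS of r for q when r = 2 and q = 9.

MRS = 10.125

For CES with ρ = -1, MRS = (1/2)·(q/r)^2.
At (2, 9): MRS = 10.125.
The indifference curve has slope −10.125 at this bundle.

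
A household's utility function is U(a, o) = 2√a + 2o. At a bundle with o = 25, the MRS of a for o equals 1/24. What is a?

a = 144

MU_a = 2/(2√a), MU_o = 2.
MRS = 2/(2√a) ÷ 2.
MRS depends only on a: 0.5/√a = 1/24 ⇒ √a = 0.5/(1/24) = 12 ⇒ a = 144.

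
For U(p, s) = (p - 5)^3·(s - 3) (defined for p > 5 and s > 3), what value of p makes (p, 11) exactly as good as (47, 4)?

U(47, 4) = 74088.
Set U(p, 11) = 74088 and solve.
With s = 11: (11 − 3) = 8, so (p − 5)^3 = 74088/8 = 9261.
Taking the cube root (with p > 5): p − 5 = 21, so p = 26.
Check: U(26, 11) = 74088.

p = 26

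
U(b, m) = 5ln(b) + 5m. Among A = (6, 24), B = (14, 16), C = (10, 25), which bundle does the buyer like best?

Bundle C

Evaluate utility at each bundle:
U(A) = 128.959.
U(B) = 93.195.
U(C) = 136.513.
Highest utility is C, so C ≻ A ≻ B.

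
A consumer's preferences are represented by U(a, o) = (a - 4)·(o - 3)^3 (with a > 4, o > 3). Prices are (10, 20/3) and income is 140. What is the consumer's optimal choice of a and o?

a* = 6, o* = 12

MU_a = (o−3)^3, MU_o = 3·(a−4)·(o−3)^2.
MRS = (1/3)·(o−3)/(a−4).
Tangency: set MRS = p_a/p_o = 10/(20/3) = 1.5.
So (1/3)·(o − 3)/(a − 4) = 1.5, i.e. (o − 3) = 4.5·(a − 4).
Rewrite the budget in excess-of-subsistence terms: 10·(a − 4) + (20/3)·(o − 3) = 140 − 10·4 − (20/3)·3 = 80.
Substituting, 40·(a − 4) = 80, so a − 4 = 2 and a* = 6.
Then o − 3 = 4.5·2 = 9, so o* = 12.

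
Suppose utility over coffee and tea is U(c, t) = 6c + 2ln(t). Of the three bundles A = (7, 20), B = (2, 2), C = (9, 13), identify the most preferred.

Bundle C

Evaluate utility at each bundle:
U(A) = 47.991.
U(B) = 13.386.
U(C) = 59.130.
Highest utility is C, so C ≻ A ≻ B.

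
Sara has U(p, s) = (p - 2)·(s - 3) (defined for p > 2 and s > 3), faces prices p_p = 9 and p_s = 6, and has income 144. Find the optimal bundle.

p* = 8, s* = 12

MU_p = (s−3), MU_s = (p−2).
MRS = (s−3)/(p−2).
Tangency: set MRS = p_p/p_s = 9/6 = 1.5.
So (s − 3)/(p − 2) = 1.5, i.e. (s − 3) = 1.5·(p − 2).
Rewrite the budget in excess-of-subsistence terms: 9·(p − 2) + 6·(s − 3) = 144 − 9·2 − 6·3 = 108.
Substituting, 18·(p − 2) = 108, so p − 2 = 6 and p* = 8.
Then s − 3 = 1.5·6 = 9, so s* = 12.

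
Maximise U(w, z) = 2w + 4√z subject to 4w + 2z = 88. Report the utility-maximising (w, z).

MU_w = 2, MU_z = 4/(2√z).
MRS = 2 ÷ (4/(2√z)).
Tangency: set MRS = p_w/p_z = 4/2 = 2.
MRS depends only on z: √z = 2 ⇒ √z = 2 ⇒ z* = 4.
From the budget, 4·w = 88 − 2·4 = 80, so w* = 20.

w* = 20, z* = 4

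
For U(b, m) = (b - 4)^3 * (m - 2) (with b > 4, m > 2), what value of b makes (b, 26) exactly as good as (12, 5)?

b = 8

U(12, 5) = 1536.
Set U(b, 26) = 1536 and solve.
With m = 26: (26 − 2) = 24, so (b − 4)^3 = 1536/24 = 64.
Taking the cube root (with b > 4): b − 4 = 4, so b = 8.
Check: U(8, 26) = 1536.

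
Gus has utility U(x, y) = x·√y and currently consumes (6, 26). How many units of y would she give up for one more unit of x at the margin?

MU_x = √y and MU_y = 0.5·x·y^(-0.5).
MRS = MU_x/MU_y = (2)·y/x.
At (6, 26): MRS = 26/3.
That is, one extra unit of x is worth 26/3 units of y at the margin.

MRS = 26/3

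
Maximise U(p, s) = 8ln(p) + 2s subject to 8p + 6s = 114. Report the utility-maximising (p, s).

MU_p = 8/p, MU_s = 2.
MRS = 8/p ÷ 2.
Tangency: set MRS = p_p/p_s = 8/6 = 4/3.
MRS depends only on p: 4/p = 4/3 ⇒ p* = 4/(4/3) = 3.
From the budget, 6·s = 114 − 8·3 = 90, so s* = 15.

p* = 3, s* = 15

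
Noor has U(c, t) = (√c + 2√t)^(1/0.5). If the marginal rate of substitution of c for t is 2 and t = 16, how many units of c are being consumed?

For CES with ρ = 0.5, MRS = (1/2)·√(t/c).
Setting (1/2)·√(16/c) = 2 gives √(16/c) = 4, so 16/c = 16 and c = 1.

c = 1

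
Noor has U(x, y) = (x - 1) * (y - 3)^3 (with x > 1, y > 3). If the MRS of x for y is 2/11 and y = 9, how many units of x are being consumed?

MU_x = (y−3)^3, MU_y = 3·(x−1)·(y−3)^2.
MRS = (1/3)·(y−3)/(x−1).
Substitute y = 9: MRS = 2/(x − 1). Setting this equal to 2/11 gives x − 1 = 2/(2/11) = 11, so x = 12.

x = 12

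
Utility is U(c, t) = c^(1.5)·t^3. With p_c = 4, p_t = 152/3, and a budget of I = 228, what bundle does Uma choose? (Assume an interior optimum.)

MU_c = 1.5·√c·t^3 and MU_t = 3·c^(1.5)·t^2.
MRS = MU_c/MU_t = (0.5)·t/c.
Tangency: set MRS = p_c/p_t = 4/(152/3) = 3/38.
So (0.5)·t/c = 3/38, i.e. t = (3/19)·c.
Substitute into the budget 4·c + (152/3)·t = 228: 12·c = 228, so c* = 19.
Then t* = (3/19)·19 = 3.

c* = 19, t* = 3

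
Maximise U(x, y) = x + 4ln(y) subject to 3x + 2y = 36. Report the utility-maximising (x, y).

MU_x = 1, MU_y = 4/y.
MRS = 1 ÷ (4/y).
Tangency: set MRS = p_x/p_y = 3/2 = 1.5.
MRS depends only on y: 0.25·y = 1.5 ⇒ y* = 1.5/0.25 = 6.
From the budget, 3·x = 36 − 2·6 = 24, so x* = 8.

x* = 8, y* = 6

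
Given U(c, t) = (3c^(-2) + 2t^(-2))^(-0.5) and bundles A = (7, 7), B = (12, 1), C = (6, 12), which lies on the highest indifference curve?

Bundle C

Evaluate utility at each bundle:
U(A) = 3.130.
U(B) = 0.703.
U(C) = 3.207.
Highest utility is C, so C ≻ A ≻ B.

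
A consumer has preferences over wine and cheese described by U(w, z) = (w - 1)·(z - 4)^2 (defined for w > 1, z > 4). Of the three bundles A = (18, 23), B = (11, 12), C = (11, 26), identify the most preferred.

Bundle A

Evaluate utility at each bundle:
U(A) = 6137.
U(B) = 640.
U(C) = 4840.
Highest utility is A, so A ≻ C ≻ B.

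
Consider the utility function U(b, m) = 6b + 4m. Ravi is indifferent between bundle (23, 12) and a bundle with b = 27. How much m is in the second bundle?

m = 6

U(23, 12) = 186.
Set U(27, m) = 186 and solve.
6·27 + 4m = 186 ⇒ 4m = 24 ⇒ m = 6.
Check: U(27, 6) = 186.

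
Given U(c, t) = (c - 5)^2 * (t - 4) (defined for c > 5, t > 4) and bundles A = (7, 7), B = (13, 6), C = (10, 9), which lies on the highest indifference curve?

Evaluate utility at each bundle:
U(A) = 12.
U(B) = 128.
U(C) = 125.
Highest utility is B, so B ≻ C ≻ A.

Bundle B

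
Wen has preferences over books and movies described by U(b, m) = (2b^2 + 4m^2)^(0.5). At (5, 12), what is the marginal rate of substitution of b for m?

For CES with ρ = 2, MRS = (2/4)·(m/b)^(-1).
At (5, 12): MRS = 5/24.
That is, one extra unit of b is worth 5/24 units of m at the margin.

MRS = 5/24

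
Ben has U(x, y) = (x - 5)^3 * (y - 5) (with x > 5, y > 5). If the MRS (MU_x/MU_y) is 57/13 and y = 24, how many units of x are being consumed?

x = 18

MU_x = 3·(x−5)^2·(y−5), MU_y = (x−5)^3.
MRS = (3/1)·(y−5)/(x−5).
Substitute y = 24: MRS = 57/(x − 5). Setting this equal to 57/13 gives x − 5 = 57/(57/13) = 13, so x = 18.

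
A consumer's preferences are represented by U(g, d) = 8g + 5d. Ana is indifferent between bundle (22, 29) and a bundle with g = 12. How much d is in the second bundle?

d = 45

U(22, 29) = 321.
Set U(12, d) = 321 and solve.
8·12 + 5d = 321 ⇒ 5d = 225 ⇒ d = 45.
Check: U(12, 45) = 321.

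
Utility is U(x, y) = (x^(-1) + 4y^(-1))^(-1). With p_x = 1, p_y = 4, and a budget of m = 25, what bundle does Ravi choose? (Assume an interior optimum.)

For CES with ρ = -1, MRS = (1/4)·(y/x)^2.
Tangency: set MRS = p_x/p_y = 1/4 = 0.25.
So (y/x)^2 = 1; taking the square root, y/x = 1, i.e. y = x.
Substitute into the budget 1·x + 4·y = 25: 5·x = 25, so x* = 5 and y* = 5.

x* = 5, y* = 5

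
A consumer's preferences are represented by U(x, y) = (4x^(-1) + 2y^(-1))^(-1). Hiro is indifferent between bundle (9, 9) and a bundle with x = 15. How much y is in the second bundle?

y = 5

U depends on (x, y) only through S = 4x^(-1) + 2y^(-1), so equal utility means equal S. At (9, 9): S = 2/3.
With x = 15: 4·15^(-1) = 4/15, so 2y^(-1) = 2/3 − 4/15 = 0.4, i.e. y^(-1) = 0.2.
Hence y = 1/0.2 = 5.
Check: U(15, 5) = 1.5.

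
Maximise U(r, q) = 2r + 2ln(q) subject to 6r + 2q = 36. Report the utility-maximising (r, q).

r* = 5, q* = 3

MU_r = 2, MU_q = 2/q.
MRS = 2 ÷ (2/q).
Tangency: set MRS = p_r/p_q = 6/2 = 3.
MRS depends only on q: q = 3 ⇒ q* = 3.
From the budget, 6·r = 36 − 2·3 = 30, so r* = 5.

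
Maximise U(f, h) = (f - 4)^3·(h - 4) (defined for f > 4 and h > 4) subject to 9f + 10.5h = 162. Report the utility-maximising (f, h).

MU_f = 3·(f−4)^2·(h−4), MU_h = (f−4)^3.
MRS = (3/1)·(h−4)/(f−4).
Tangency: set MRS = p_f/p_h = 9/10.5 = 6/7.
So (3/1)·(h − 4)/(f − 4) = 6/7, i.e. (h − 4) = (2/7)·(f − 4).
Rewrite the budget in excess-of-subsistence terms: 9·(f − 4) + 10.5·(h − 4) = 162 − 9·4 − 10.5·4 = 84.
Substituting, 12·(f − 4) = 84, so f − 4 = 7 and f* = 11.
Then h − 4 = (2/7)·7 = 2, so h* = 6.

f* = 11, h* = 6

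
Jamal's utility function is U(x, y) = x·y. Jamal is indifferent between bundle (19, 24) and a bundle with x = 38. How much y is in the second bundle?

y = 12

U(19, 24) = 456.
Set U(38, y) = 456 and solve.
With x = 38: y = 456/38 = 12.
Check: U(38, 12) = 456.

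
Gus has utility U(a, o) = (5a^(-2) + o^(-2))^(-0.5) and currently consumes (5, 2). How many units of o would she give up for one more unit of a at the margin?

MRS = 8/25

For CES with ρ = -2, MRS = (5/1)·(o/a)^3.
At (5, 2): MRS = 8/25.
The indifference curve has slope −8/25 at this bundle.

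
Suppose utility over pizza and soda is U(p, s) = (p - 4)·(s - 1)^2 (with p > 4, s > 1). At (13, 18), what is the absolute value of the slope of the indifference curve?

MU_p = (s−1)^2, MU_s = 2·(p−4)·(s−1).
MRS = (1/2)·(s−1)/(p−4).
At (13, 18): MRS = 17/18.
The indifference curve has slope −17/18 at this bundle.

MRS = 17/18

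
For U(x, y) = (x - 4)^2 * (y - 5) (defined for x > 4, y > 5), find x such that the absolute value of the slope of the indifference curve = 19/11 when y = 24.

x = 26

MU_x = 2·(x−4)·(y−5), MU_y = (x−4)^2.
MRS = (2/1)·(y−5)/(x−4).
Substitute y = 24: MRS = 38/(x − 4). Setting this equal to 19/11 gives x − 4 = 38/(19/11) = 22, so x = 26.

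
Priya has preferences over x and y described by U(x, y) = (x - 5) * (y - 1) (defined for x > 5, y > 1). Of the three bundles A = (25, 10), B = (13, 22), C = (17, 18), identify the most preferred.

Bundle C

Evaluate utility at each bundle:
U(A) = 180.
U(B) = 168.
U(C) = 204.
Highest utility is C, so C ≻ A ≻ B.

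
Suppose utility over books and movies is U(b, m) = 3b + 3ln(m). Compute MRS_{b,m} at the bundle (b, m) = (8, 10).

MU_b = 3, MU_m = 3/m.
MRS = 3 ÷ (3/m).
At (8, 10): MRS = 10.
The indifference curve has slope −10 at this bundle.

MRS = 10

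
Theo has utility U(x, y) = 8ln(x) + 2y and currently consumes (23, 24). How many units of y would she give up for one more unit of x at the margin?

MU_x = 8/x, MU_y = 2.
MRS = 8/x ÷ 2.
At (23, 24): MRS = 4/23.
The indifference curve has slope −4/23 at this bundle.

MRS = 4/23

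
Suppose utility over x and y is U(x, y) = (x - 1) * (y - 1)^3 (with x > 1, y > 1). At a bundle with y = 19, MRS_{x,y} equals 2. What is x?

MU_x = (y−1)^3, MU_y = 3·(x−1)·(y−1)^2.
MRS = (1/3)·(y−1)/(x−1).
Substitute y = 19: MRS = 6/(x − 1). Setting this equal to 2 gives x − 1 = 6/2 = 3, so x = 4.

x = 4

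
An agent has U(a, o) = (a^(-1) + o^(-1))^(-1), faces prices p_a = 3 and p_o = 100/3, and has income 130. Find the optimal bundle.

a* = 10, o* = 3

For CES with ρ = -1, MRS = (o/a)^2.
Tangency: set MRS = p_a/p_o = 3/(100/3) = 9/100.
So (o/a)^2 = 9/100; taking the square root, o/a = 0.3, i.e. o = 0.3·a.
Substitute into the budget 3·a + (100/3)·o = 130: 13·a = 130, so a* = 10 and o* = 0.3·10 = 3.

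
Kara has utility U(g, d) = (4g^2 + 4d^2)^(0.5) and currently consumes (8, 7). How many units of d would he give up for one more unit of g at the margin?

MRS = 8/7

For CES with ρ = 2, MRS = (d/g)^(-1).
At (8, 7): MRS = 8/7.
That is, one extra unit of g is worth 8/7 units of d at the margin.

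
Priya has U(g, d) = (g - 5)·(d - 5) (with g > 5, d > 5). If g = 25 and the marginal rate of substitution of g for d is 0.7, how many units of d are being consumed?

MU_g = (d−5), MU_d = (g−5).
MRS = (d−5)/(g−5).
Substitute g = 25: MRS = (d − 5)/20. Setting this equal to 0.7 gives d − 5 = 0.7·20 = 14, so d = 19.

d = 19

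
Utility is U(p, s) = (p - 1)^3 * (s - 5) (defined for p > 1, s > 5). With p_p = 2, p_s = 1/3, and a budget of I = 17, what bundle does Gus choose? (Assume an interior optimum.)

p* = 6, s* = 15

MU_p = 3·(p−1)^2·(s−5), MU_s = (p−1)^3.
MRS = (3/1)·(s−5)/(p−1).
Tangency: set MRS = p_p/p_s = 2/(1/3) = 6.
So (3/1)·(s − 5)/(p − 1) = 6, i.e. (s − 5) = 2·(p − 1).
Rewrite the budget in excess-of-subsistence terms: 2·(p − 1) + (1/3)·(s − 5) = 17 − 2·1 − (1/3)·5 = 40/3.
Substituting, (8/3)·(p − 1) = 40/3, so p − 1 = 5 and p* = 6.
Then s − 5 = 2·5 = 10, so s* = 15.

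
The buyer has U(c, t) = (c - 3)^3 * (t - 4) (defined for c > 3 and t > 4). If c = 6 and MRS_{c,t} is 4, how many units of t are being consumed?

t = 8

MU_c = 3·(c−3)^2·(t−4), MU_t = (c−3)^3.
MRS = (3/1)·(t−4)/(c−3).
Substitute c = 6: MRS = (t − 4)/1. Setting this equal to 4 gives t − 4 = 4·1 = 4, so t = 8.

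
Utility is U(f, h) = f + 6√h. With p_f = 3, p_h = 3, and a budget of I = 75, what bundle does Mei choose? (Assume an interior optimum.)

MU_f = 1, MU_h = 6/(2√h).
MRS = 1 ÷ (6/(2√h)).
Tangency: set MRS = p_f/p_h = 3/3 = 1.
MRS depends only on h: (1/3)·√h = 1 ⇒ √h = 1/(1/3) = 3 ⇒ h* = 9.
From the budget, 3·f = 75 − 3·9 = 48, so f* = 16.

f* = 16, h* = 9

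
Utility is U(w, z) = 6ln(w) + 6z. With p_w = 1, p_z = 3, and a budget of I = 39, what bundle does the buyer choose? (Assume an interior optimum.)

w* = 3, z* = 12

MU_w = 6/w, MU_z = 6.
MRS = 6/w ÷ 6.
Tangency: set MRS = p_w/p_z = 1/3.
MRS depends only on w: 1/w = 1/3 ⇒ w* = 1/(1/3) = 3.
From the budget, 3·z = 39 − 1·3 = 36, so z* = 12.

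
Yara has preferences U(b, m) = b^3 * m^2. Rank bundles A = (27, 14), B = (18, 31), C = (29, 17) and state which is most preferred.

Bundle C

Evaluate utility at each bundle:
U(A) = 3857868.
U(B) = 5604552.
U(C) = 7048421.
Highest utility is C, so C ≻ B ≻ A.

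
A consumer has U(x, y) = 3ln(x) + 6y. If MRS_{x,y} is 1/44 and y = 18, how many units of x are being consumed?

x = 22

MU_x = 3/x, MU_y = 6.
MRS = 3/x ÷ 6.
MRS depends only on x: 0.5/x = 1/44 ⇒ x = 0.5/(1/44) = 22.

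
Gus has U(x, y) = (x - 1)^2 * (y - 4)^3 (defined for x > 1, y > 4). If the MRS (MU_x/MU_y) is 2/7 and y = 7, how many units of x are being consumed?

x = 8

MU_x = 2·(x−1)·(y−4)^3, MU_y = 3·(x−1)^2·(y−4)^2.
MRS = (2/3)·(y−4)/(x−1).
Substitute y = 7: MRS = 2/(x − 1). Setting this equal to 2/7 gives x − 1 = 2/(2/7) = 7, so x = 8.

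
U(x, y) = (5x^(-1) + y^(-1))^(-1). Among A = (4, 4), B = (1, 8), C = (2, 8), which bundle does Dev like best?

Evaluate utility at each bundle:
U(A) = 0.667.
U(B) = 0.195.
U(C) = 0.381.
Highest utility is A, so A ≻ C ≻ B.

Bundle A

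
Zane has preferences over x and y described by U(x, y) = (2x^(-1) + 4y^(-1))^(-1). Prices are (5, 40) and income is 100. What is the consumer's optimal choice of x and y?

x* = 4, y* = 2

For CES with ρ = -1, MRS = (2/4)·(y/x)^2.
Tangency: set MRS = p_x/p_y = 5/40 = 0.125.
So (y/x)^2 = 0.25; taking the square root, y/x = 0.5, i.e. y = 0.5·x.
Substitute into the budget 5·x + 40·y = 100: 25·x = 100, so x* = 4 and y* = 0.5·4 = 2.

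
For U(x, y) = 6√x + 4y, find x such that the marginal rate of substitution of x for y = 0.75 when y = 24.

MU_x = 6/(2√x), MU_y = 4.
MRS = 6/(2√x) ÷ 4.
MRS depends only on x: 0.75/√x = 0.75 ⇒ √x = 0.75/0.75 = 1 ⇒ x = 1.

x = 1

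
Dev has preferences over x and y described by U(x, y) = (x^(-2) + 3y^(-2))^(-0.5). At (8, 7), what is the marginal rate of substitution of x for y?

MRS = 343/1536

For CES with ρ = -2, MRS = (1/3)·(y/x)^3.
At (8, 7): MRS = 343/1536.
The indifference curve has slope −343/1536 at this bundle.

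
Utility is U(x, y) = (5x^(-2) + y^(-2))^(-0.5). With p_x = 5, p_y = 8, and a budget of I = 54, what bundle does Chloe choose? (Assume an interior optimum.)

x* = 6, y* = 3

For CES with ρ = -2, MRS = (5/1)·(y/x)^3.
Tangency: set MRS = p_x/p_y = 5/8 = 0.625.
So (y/x)^3 = 0.125; taking the cube root, y/x = 0.5, i.e. y = 0.5·x.
Substitute into the budget 5·x + 8·y = 54: 9·x = 54, so x* = 6 and y* = 0.5·6 = 3.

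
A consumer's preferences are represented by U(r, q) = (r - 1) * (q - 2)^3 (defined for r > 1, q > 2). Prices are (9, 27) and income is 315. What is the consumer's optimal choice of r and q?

r* = 8, q* = 9

MU_r = (q−2)^3, MU_q = 3·(r−1)·(q−2)^2.
MRS = (1/3)·(q−2)/(r−1).
Tangency: set MRS = p_r/p_q = 9/27 = 1/3.
So (1/3)·(q − 2)/(r − 1) = 1/3, i.e. (q − 2) = (r − 1).
Rewrite the budget in excess-of-subsistence terms: 9·(r − 1) + 27·(q − 2) = 315 − 9·1 − 27·2 = 252.
Substituting, 36·(r − 1) = 252, so r − 1 = 7 and r* = 8.
Then q − 2 = 7, so q* = 9.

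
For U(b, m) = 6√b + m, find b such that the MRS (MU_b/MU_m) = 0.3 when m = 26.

b = 100

MU_b = 6/(2√b), MU_m = 1.
MRS = 6/(2√b) ÷ 1.
MRS depends only on b: 3/√b = 0.3 ⇒ √b = 3/0.3 = 10 ⇒ b = 100.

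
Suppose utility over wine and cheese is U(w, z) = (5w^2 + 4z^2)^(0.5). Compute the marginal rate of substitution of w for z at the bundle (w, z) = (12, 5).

MRS = 3

For CES with ρ = 2, MRS = (5/4)·(z/w)^(-1).
At (12, 5): MRS = 3.
That is, one extra unit of w is worth 3 units of z at the margin.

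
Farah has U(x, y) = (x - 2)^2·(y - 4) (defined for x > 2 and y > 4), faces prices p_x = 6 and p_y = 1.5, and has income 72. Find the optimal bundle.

MU_x = 2·(x−2)·(y−4), MU_y = (x−2)^2.
MRS = (2/1)·(y−4)/(x−2).
Tangency: set MRS = p_x/p_y = 6/1.5 = 4.
So (2/1)·(y − 4)/(x − 2) = 4, i.e. (y − 4) = 2·(x − 2).
Rewrite the budget in excess-of-subsistence terms: 6·(x − 2) + 1.5·(y − 4) = 72 − 6·2 − 1.5·4 = 54.
Substituting, 9·(x − 2) = 54, so x − 2 = 6 and x* = 8.
Then y − 4 = 2·6 = 12, so y* = 16.

x* = 8, y* = 16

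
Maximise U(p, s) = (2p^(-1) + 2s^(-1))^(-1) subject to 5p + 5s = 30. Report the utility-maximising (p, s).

p* = 3, s* = 3

For CES with ρ = -1, MRS = (s/p)^2.
Tangency: set MRS = p_p/p_s = 5/5 = 1.
So (s/p)^2 = 1; taking the square root, s/p = 1, i.e. s = p.
Substitute into the budget 5·p + 5·s = 30: 10·p = 30, so p* = 3 and s* = 3.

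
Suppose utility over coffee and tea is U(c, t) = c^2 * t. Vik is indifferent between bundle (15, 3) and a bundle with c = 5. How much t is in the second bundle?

t = 27

U(15, 3) = 675.
Set U(5, t) = 675 and solve.
With c = 5: 5^2 = 25, so t = 675/25 = 27.
Check: U(5, 27) = 675.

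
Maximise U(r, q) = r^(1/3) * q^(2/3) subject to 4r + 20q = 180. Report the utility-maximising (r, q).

MU_r = 1/3·r^(-2/3)·q^(2/3) and MU_q = 2/3·r^(1/3)·q^(-1/3).
MRS = MU_r/MU_q = (0.5)·q/r.
Tangency: set MRS = p_r/p_q = 4/20 = 0.2.
So (0.5)·q/r = 0.2, i.e. q = 0.4·r.
Substitute into the budget 4·r + 20·q = 180: 12·r = 180, so r* = 15.
Then q* = 0.4·15 = 6.

r* = 15, q* = 6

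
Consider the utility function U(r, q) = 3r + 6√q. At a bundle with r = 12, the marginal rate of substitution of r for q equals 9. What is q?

MU_r = 3, MU_q = 6/(2√q).
MRS = 3 ÷ (6/(2√q)).
MRS depends only on q: √q = 9 ⇒ √q = 9 ⇒ q = 81.

q = 81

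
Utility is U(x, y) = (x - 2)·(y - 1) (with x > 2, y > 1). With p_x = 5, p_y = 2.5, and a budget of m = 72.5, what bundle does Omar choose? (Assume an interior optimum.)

x* = 8, y* = 13

MU_x = (y−1), MU_y = (x−2).
MRS = (y−1)/(x−2).
Tangency: set MRS = p_x/p_y = 5/2.5 = 2.
So (y − 1)/(x − 2) = 2, i.e. (y − 1) = 2·(x − 2).
Rewrite the budget in excess-of-subsistence terms: 5·(x − 2) + 2.5·(y − 1) = 72.5 − 5·2 − 2.5·1 = 60.
Substituting, 10·(x − 2) = 60, so x − 2 = 6 and x* = 8.
Then y − 1 = 2·6 = 12, so y* = 13.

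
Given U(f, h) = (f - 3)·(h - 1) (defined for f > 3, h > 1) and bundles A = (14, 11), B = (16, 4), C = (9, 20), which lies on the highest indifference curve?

Bundle C

Evaluate utility at each bundle:
U(A) = 110.
U(B) = 39.
U(C) = 114.
Highest utility is C, so C ≻ A ≻ B.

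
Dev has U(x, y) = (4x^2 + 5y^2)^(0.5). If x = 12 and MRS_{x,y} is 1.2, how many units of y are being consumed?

y = 8

For CES with ρ = 2, MRS = (4/5)·(y/x)^(-1).
Setting (4/5)·(y/12)^(-1) = 1.2 gives (y/12)^(-1) = 1.5, so y/12 = 2/3 and y = 8.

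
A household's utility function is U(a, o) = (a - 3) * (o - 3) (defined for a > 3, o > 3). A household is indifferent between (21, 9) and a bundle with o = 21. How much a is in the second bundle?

a = 9

U(21, 9) = 108.
Set U(a, 21) = 108 and solve.
With o = 21: (21 − 3) = 18, so (a − 3) = 108/18 = 6.
So a = 3 + 6 = 9.
Check: U(9, 21) = 108.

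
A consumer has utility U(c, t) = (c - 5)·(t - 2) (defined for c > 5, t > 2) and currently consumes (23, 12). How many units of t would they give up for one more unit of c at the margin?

MU_c = (t−2), MU_t = (c−5).
MRS = (t−2)/(c−5).
At (23, 12): MRS = 5/9.
That is, one extra unit of c is worth 5/9 units of t at the margin.

MRS = 5/9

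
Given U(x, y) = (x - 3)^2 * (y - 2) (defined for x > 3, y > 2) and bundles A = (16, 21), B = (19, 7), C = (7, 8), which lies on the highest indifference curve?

Bundle A

Evaluate utility at each bundle:
U(A) = 3211.
U(B) = 1280.
U(C) = 96.
Highest utility is A, so A ≻ B ≻ C.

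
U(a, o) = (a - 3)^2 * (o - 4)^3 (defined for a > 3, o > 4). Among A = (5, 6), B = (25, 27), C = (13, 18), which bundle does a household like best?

Evaluate utility at each bundle:
U(A) = 32.
U(B) = 5888828.
U(C) = 274400.
Highest utility is B, so B ≻ C ≻ A.

Bundle B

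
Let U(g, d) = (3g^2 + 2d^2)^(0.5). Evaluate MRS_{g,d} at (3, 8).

For CES with ρ = 2, MRS = (3/2)·(d/g)^(-1).
At (3, 8): MRS = 9/16.
The indifference curve has slope −9/16 at this bundle.

MRS = 9/16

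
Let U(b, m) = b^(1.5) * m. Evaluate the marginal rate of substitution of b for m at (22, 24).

MRS = 18/11

MU_b = 1.5·√b·m and MU_m = b^(1.5).
MRS = MU_b/MU_m = (1.5)·m/b.
At (22, 24): MRS = 18/11.
The indifference curve has slope −18/11 at this bundle.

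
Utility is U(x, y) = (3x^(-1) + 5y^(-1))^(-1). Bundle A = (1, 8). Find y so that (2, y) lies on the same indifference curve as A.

y = 40/17

U depends on (x, y) only through S = 3x^(-1) + 5y^(-1), so equal utility means equal S. At (1, 8): S = 3.625.
With x = 2: 3·2^(-1) = 1.5, so 5y^(-1) = 3.625 − 1.5 = 2.125, i.e. y^(-1) = 17/40.
Hence y = 1/(17/40) = 40/17.
Check: U(2, 40/17) = 0.2759.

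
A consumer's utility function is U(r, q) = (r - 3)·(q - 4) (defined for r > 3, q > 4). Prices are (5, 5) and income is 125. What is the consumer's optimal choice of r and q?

MU_r = (q−4), MU_q = (r−3).
MRS = (q−4)/(r−3).
Tangency: set MRS = p_r/p_q = 5/5 = 1.
So (q − 4)/(r − 3) = 1, i.e. (q − 4) = (r − 3).
Rewrite the budget in excess-of-subsistence terms: 5·(r − 3) + 5·(q − 4) = 125 − 5·3 − 5·4 = 90.
Substituting, 10·(r − 3) = 90, so r − 3 = 9 and r* = 12.
Then q − 4 = 9, so q* = 13.

r* = 12, q* = 13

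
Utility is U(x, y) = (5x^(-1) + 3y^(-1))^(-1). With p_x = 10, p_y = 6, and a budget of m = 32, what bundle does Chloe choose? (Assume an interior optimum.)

For CES with ρ = -1, MRS = (5/3)·(y/x)^2.
Tangency: set MRS = p_x/p_y = 10/6 = 5/3.
So (y/x)^2 = 1; taking the square root, y/x = 1, i.e. y = x.
Substitute into the budget 10·x + 6·y = 32: 16·x = 32, so x* = 2 and y* = 2.

x* = 2, y* = 2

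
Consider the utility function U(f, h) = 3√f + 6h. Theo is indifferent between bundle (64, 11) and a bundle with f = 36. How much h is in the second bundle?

h = 12

U(64, 11) = 90.
Set U(36, h) = 90 and solve.
With f = 36: √36 = 6, so 6h = 90 − 3·6 = 72 and h = 12.
Check: U(36, 12) = 90.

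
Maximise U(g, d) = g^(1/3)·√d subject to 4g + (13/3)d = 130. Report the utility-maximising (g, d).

g* = 13, d* = 18

MU_g = 1/3·g^(-2/3)·√d and MU_d = 0.5·g^(1/3)·d^(-0.5).
MRS = MU_g/MU_d = (2/3)·d/g.
Tangency: set MRS = p_g/p_d = 4/(13/3) = 12/13.
So (2/3)·d/g = 12/13, i.e. d = (18/13)·g.
Substitute into the budget 4·g + (13/3)·d = 130: 10·g = 130, so g* = 13.
Then d* = (18/13)·13 = 18.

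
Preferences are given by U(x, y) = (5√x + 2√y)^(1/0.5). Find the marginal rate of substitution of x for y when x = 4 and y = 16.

MRS = 5

For CES with ρ = 0.5, MRS = (5/2)·√(y/x).
At (4, 16): MRS = 5.
So at (4, 16) the consumer would give up 5 units of y for one more unit of x.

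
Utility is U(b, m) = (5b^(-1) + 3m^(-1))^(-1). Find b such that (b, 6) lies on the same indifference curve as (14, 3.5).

U depends on (b, m) only through S = 5b^(-1) + 3m^(-1), so equal utility means equal S. At (14, 3.5): S = 17/14.
With m = 6: 3·6^(-1) = 0.5, so 5b^(-1) = 17/14 − 0.5 = 5/7, i.e. b^(-1) = 1/7.
Hence b = 1/(1/7) = 7.
Check: U(7, 6) = 0.8235.

b = 7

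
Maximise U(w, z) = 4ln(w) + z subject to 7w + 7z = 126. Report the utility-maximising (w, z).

MU_w = 4/w, MU_z = 1.
MRS = 4/w ÷ 1.
Tangency: set MRS = p_w/p_z = 7/7 = 1.
MRS depends only on w: 4/w = 1 ⇒ w* = 4/1 = 4.
From the budget, 7·z = 126 − 7·4 = 98, so z* = 14.

w* = 4, z* = 14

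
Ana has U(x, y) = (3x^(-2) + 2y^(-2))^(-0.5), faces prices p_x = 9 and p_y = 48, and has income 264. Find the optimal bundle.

x* = 8, y* = 4

For CES with ρ = -2, MRS = (3/2)·(y/x)^3.
Tangency: set MRS = p_x/p_y = 9/48 = 3/16.
So (y/x)^3 = 0.125; taking the cube root, y/x = 0.5, i.e. y = 0.5·x.
Substitute into the budget 9·x + 48·y = 264: 33·x = 264, so x* = 8 and y* = 0.5·8 = 4.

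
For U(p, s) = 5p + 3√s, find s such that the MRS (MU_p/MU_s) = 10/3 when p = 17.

MU_p = 5, MU_s = 3/(2√s).
MRS = 5 ÷ (3/(2√s)).
MRS depends only on s: (10/3)·√s = 10/3 ⇒ √s = (10/3)/(10/3) = 1 ⇒ s = 1.

s = 1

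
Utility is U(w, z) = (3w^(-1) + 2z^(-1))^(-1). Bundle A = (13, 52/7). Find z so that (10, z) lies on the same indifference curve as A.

U depends on (w, z) only through S = 3w^(-1) + 2z^(-1), so equal utility means equal S. At (13, 52/7): S = 0.5.
With w = 10: 3·10^(-1) = 0.3, so 2z^(-1) = 0.5 − 0.3 = 0.2, i.e. z^(-1) = 0.1.
Hence z = 1/0.1 = 10.
Check: U(10, 10) = 2.

z = 10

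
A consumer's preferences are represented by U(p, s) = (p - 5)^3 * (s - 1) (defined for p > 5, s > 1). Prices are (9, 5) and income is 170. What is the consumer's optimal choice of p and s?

p* = 15, s* = 7

MU_p = 3·(p−5)^2·(s−1), MU_s = (p−5)^3.
MRS = (3/1)·(s−1)/(p−5).
Tangency: set MRS = p_p/p_s = 9/5 = 1.8.
So (3/1)·(s − 1)/(p − 5) = 1.8, i.e. (s − 1) = 0.6·(p − 5).
Rewrite the budget in excess-of-subsistence terms: 9·(p − 5) + 5·(s − 1) = 170 − 9·5 − 5·1 = 120.
Substituting, 12·(p − 5) = 120, so p − 5 = 10 and p* = 15.
Then s − 1 = 0.6·10 = 6, so s* = 7.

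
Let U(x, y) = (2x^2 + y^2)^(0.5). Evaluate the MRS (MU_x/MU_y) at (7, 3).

MRS = 14/3

For CES with ρ = 2, MRS = (2/1)·(y/x)^(-1).
At (7, 3): MRS = 14/3.
The indifference curve has slope −14/3 at this bundle.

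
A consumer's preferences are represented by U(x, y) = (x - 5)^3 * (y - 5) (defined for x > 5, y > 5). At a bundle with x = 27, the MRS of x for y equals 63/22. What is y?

MU_x = 3·(x−5)^2·(y−5), MU_y = (x−5)^3.
MRS = (3/1)·(y−5)/(x−5).
Substitute x = 27: MRS = (y − 5)/(22/3). Setting this equal to 63/22 gives y − 5 = (63/22)·(22/3) = 21, so y = 26.

y = 26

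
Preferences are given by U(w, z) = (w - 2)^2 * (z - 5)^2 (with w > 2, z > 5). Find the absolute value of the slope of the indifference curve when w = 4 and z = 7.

MRS = 1

MU_w = 2·(w−2)·(z−5)^2, MU_z = 2·(w−2)^2·(z−5).
MRS = (z−5)/(w−2).
At (4, 7): MRS = 1.
The indifference curve has slope −1 at this bundle.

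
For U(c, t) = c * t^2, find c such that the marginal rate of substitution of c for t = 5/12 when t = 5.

c = 6

MU_c = t^2 and MU_t = 2·c·t.
MRS = MU_c/MU_t = (1/2)·t/c.
Substitute t = 5: MRS = 2.5/c. Setting 2.5/c = 5/12 gives c = 2.5/(5/12) = 6.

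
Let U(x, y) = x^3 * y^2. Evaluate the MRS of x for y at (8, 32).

MU_x = 3·x^2·y^2 and MU_y = 2·x^3·y.
MRS = MU_x/MU_y = (3/2)·y/x.
At (8, 32): MRS = 6.
That is, one extra unit of x is worth 6 units of y at the margin.

MRS = 6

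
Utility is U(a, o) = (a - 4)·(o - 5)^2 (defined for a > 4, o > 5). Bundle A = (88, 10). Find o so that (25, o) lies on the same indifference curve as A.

o = 15

U(88, 10) = 2100.
Set U(25, o) = 2100 and solve.
With a = 25: (25 − 4) = 21, so (o − 5)^2 = 2100/21 = 100.
Taking the square root (with o > 5): o − 5 = 10, so o = 15.
Check: U(25, 15) = 2100.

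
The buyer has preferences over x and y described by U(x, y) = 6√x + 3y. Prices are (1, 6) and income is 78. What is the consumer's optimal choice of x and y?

MU_x = 6/(2√x), MU_y = 3.
MRS = 6/(2√x) ÷ 3.
Tangency: set MRS = p_x/p_y = 1/6.
MRS depends only on x: 1/√x = 1/6 ⇒ √x = 1/(1/6) = 6 ⇒ x* = 36.
From the budget, 6·y = 78 − 1·36 = 42, so y* = 7.

x* = 36, y* = 7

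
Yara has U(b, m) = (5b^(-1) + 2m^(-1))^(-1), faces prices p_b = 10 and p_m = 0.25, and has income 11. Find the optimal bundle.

For CES with ρ = -1, MRS = (5/2)·(m/b)^2.
Tangency: set MRS = p_b/p_m = 10/0.25 = 40.
So (m/b)^2 = 16; taking the square root, m/b = 4, i.e. m = 4·b.
Substitute into the budget 10·b + 0.25·m = 11: 11·b = 11, so b* = 1 and m* = 4·1 = 4.

b* = 1, m* = 4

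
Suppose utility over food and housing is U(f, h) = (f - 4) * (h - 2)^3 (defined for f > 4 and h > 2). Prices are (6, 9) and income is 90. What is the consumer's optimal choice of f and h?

MU_f = (h−2)^3, MU_h = 3·(f−4)·(h−2)^2.
MRS = (1/3)·(h−2)/(f−4).
Tangency: set MRS = p_f/p_h = 6/9 = 2/3.
So (1/3)·(h − 2)/(f − 4) = 2/3, i.e. (h − 2) = 2·(f − 4).
Rewrite the budget in excess-of-subsistence terms: 6·(f − 4) + 9·(h − 2) = 90 − 6·4 − 9·2 = 48.
Substituting, 24·(f − 4) = 48, so f − 4 = 2 and f* = 6.
Then h − 2 = 2·2 = 4, so h* = 6.

f* = 6, h* = 6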